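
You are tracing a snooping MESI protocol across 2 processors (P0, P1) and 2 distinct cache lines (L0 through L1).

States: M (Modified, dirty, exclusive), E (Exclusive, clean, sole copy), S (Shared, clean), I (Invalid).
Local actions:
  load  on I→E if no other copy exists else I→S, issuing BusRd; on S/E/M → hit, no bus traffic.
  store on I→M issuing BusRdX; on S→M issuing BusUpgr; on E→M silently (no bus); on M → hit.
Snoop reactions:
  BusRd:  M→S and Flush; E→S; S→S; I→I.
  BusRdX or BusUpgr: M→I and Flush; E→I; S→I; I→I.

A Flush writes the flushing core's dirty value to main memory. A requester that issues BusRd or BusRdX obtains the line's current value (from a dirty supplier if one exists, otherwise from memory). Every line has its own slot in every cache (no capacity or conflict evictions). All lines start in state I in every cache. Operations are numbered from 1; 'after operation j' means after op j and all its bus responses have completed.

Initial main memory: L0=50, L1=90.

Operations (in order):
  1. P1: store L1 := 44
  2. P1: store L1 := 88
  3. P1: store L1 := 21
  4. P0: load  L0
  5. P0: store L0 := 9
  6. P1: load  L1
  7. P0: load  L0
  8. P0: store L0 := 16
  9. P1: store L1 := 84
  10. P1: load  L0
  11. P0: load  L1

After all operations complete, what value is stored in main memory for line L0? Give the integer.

memory[L0] = 16

[1] P1: store L1 := 44 | P0:I, P1:M(44) | bus: BusRdX
[2] P1: store L1 := 88 | P0:I, P1:M(88) | bus: none
[3] P1: store L1 := 21 | P0:I, P1:M(21) | bus: none
[4] P0: load  L0 | P0:E(50), P1:I | bus: BusRd
[5] P0: store L0 := 9 | P0:M(9), P1:I | bus: none
[6] P1: load  L1 | P0:I, P1:M(21) | bus: none
[7] P0: load  L0 | P0:M(9), P1:I | bus: none
[8] P0: store L0 := 16 | P0:M(16), P1:I | bus: none
[9] P1: store L1 := 84 | P0:I, P1:M(84) | bus: none
[10] P1: load  L0 | P0:S(16), P1:S(16) | bus: BusRd,Flush
[11] P0: load  L1 | P0:S(84), P1:S(84) | bus: BusRd,Flush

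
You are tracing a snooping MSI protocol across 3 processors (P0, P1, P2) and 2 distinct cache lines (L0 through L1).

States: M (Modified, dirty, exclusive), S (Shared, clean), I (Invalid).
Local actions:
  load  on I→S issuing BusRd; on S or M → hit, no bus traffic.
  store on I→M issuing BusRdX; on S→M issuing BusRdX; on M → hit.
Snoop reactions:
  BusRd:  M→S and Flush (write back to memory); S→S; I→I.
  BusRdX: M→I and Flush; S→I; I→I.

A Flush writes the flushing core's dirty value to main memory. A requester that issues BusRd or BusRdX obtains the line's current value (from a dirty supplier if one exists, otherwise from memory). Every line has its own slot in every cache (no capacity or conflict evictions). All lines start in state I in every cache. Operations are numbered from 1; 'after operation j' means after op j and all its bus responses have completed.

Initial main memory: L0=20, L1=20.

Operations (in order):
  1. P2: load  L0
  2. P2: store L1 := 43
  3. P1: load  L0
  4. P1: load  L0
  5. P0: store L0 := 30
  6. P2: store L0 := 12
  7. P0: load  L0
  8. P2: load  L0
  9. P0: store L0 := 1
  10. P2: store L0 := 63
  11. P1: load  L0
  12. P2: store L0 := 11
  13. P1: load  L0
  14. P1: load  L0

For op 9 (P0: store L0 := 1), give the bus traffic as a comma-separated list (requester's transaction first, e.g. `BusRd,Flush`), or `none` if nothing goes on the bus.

bus = BusRdX

step 1: P2: load  L0  ⟶  IIS  (L0)  txn=BusRd  M[L0]=20
step 2: P2: store L1 := 43  ⟶  IIM  (L1)  txn=BusRdX  M[L1]=20
step 3: P1: load  L0  ⟶  ISS  (L0)  txn=BusRd  M[L0]=20
step 4: P1: load  L0  ⟶  ISS  (L0)  txn=∅  M[L0]=20
step 5: P0: store L0 := 30  ⟶  MII  (L0)  txn=BusRdX  M[L0]=20
step 6: P2: store L0 := 12  ⟶  IIM  (L0)  txn=BusRdX+Flush  M[L0]=30
step 7: P0: load  L0  ⟶  SIS  (L0)  txn=BusRd+Flush  M[L0]=12
step 8: P2: load  L0  ⟶  SIS  (L0)  txn=∅  M[L0]=12
step 9: P0: store L0 := 1  ⟶  MII  (L0)  txn=BusRdX  M[L0]=12
step 10: P2: store L0 := 63  ⟶  IIM  (L0)  txn=BusRdX+Flush  M[L0]=1
step 11: P1: load  L0  ⟶  ISS  (L0)  txn=BusRd+Flush  M[L0]=63
step 12: P2: store L0 := 11  ⟶  IIM  (L0)  txn=BusRdX  M[L0]=63
step 13: P1: load  L0  ⟶  ISS  (L0)  txn=BusRd+Flush  M[L0]=11
step 14: P1: load  L0  ⟶  ISS  (L0)  txn=∅  M[L0]=11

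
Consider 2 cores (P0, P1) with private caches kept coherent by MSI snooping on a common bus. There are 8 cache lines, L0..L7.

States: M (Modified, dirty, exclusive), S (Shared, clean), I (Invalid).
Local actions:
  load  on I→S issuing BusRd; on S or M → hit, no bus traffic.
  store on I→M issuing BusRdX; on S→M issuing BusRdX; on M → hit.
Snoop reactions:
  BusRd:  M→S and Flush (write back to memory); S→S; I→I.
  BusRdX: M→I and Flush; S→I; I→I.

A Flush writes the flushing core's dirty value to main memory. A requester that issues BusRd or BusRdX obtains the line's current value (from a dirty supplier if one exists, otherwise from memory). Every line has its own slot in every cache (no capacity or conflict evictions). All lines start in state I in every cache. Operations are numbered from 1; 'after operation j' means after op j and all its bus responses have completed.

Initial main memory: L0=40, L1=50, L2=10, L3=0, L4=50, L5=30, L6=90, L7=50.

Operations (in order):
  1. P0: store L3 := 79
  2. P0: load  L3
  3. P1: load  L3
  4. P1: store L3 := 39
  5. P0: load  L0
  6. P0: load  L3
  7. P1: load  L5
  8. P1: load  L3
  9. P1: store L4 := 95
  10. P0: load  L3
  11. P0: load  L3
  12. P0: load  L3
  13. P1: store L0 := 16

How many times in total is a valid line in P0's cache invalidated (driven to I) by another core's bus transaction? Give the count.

invalidations = 2

step 1: P0: store L3 := 79  ⟶  MI  (L3)  txn=BusRdX  M[L3]=0
step 2: P0: load  L3  ⟶  MI  (L3)  txn=∅  M[L3]=0
step 3: P1: load  L3  ⟶  SS  (L3)  txn=BusRd+Flush  M[L3]=79
step 4: P1: store L3 := 39  ⟶  IM  (L3)  txn=BusRdX  M[L3]=79
step 5: P0: load  L0  ⟶  SI  (L0)  txn=BusRd  M[L0]=40
step 6: P0: load  L3  ⟶  SS  (L3)  txn=BusRd+Flush  M[L3]=39
step 7: P1: load  L5  ⟶  IS  (L5)  txn=BusRd  M[L5]=30
step 8: P1: load  L3  ⟶  SS  (L3)  txn=∅  M[L3]=39
step 9: P1: store L4 := 95  ⟶  IM  (L4)  txn=BusRdX  M[L4]=50
step 10: P0: load  L3  ⟶  SS  (L3)  txn=∅  M[L3]=39
step 11: P0: load  L3  ⟶  SS  (L3)  txn=∅  M[L3]=39
step 12: P0: load  L3  ⟶  SS  (L3)  txn=∅  M[L3]=39
step 13: P1: store L0 := 16  ⟶  IM  (L0)  txn=BusRdX  M[L0]=40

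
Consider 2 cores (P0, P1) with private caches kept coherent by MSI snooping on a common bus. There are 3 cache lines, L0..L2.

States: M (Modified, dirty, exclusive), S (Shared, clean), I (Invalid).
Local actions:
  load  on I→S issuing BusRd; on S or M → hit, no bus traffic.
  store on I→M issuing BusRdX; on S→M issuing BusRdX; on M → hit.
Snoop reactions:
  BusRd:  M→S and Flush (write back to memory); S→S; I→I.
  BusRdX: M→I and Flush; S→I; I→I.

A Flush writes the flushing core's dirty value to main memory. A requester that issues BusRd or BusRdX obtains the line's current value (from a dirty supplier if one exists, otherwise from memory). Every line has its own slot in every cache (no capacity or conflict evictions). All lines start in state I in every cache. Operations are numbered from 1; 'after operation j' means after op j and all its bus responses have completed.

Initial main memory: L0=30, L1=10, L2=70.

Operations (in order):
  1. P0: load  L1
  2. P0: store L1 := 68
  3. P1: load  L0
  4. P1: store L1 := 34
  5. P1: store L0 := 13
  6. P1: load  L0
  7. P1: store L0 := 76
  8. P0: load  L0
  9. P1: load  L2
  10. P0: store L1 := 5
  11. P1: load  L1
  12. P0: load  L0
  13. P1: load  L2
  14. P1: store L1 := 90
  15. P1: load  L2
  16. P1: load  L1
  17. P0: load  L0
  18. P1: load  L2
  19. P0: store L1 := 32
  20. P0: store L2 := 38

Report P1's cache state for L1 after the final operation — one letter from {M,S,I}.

1. P0: load  L1  bus=[BusRd]  L1: P0=S P1=I  mem[L1]=10
2. P0: store L1 := 68  bus=[BusRdX]  L1: P0=M P1=I  mem[L1]=10
3. P1: load  L0  bus=[BusRd]  L0: P0=I P1=S  mem[L0]=30
4. P1: store L1 := 34  bus=[BusRdX,Flush]  L1: P0=I P1=M  mem[L1]=68
5. P1: store L0 := 13  bus=[BusRdX]  L0: P0=I P1=M  mem[L0]=30
6. P1: load  L0  bus=[-]  L0: P0=I P1=M  mem[L0]=30
7. P1: store L0 := 76  bus=[-]  L0: P0=I P1=M  mem[L0]=30
8. P0: load  L0  bus=[BusRd,Flush]  L0: P0=S P1=S  mem[L0]=76
9. P1: load  L2  bus=[BusRd]  L2: P0=I P1=S  mem[L2]=70
10. P0: store L1 := 5  bus=[BusRdX,Flush]  L1: P0=M P1=I  mem[L1]=34
11. P1: load  L1  bus=[BusRd,Flush]  L1: P0=S P1=S  mem[L1]=5
12. P0: load  L0  bus=[-]  L0: P0=S P1=S  mem[L0]=76
13. P1: load  L2  bus=[-]  L2: P0=I P1=S  mem[L2]=70
14. P1: store L1 := 90  bus=[BusRdX]  L1: P0=I P1=M  mem[L1]=5
15. P1: load  L2  bus=[-]  L2: P0=I P1=S  mem[L2]=70
16. P1: load  L1  bus=[-]  L1: P0=I P1=M  mem[L1]=5
17. P0: load  L0  bus=[-]  L0: P0=S P1=S  mem[L0]=76
18. P1: load  L2  bus=[-]  L2: P0=I P1=S  mem[L2]=70
19. P0: store L1 := 32  bus=[BusRdX,Flush]  L1: P0=M P1=I  mem[L1]=90
20. P0: store L2 := 38  bus=[BusRdX]  L2: P0=M P1=I  mem[L2]=70

state = I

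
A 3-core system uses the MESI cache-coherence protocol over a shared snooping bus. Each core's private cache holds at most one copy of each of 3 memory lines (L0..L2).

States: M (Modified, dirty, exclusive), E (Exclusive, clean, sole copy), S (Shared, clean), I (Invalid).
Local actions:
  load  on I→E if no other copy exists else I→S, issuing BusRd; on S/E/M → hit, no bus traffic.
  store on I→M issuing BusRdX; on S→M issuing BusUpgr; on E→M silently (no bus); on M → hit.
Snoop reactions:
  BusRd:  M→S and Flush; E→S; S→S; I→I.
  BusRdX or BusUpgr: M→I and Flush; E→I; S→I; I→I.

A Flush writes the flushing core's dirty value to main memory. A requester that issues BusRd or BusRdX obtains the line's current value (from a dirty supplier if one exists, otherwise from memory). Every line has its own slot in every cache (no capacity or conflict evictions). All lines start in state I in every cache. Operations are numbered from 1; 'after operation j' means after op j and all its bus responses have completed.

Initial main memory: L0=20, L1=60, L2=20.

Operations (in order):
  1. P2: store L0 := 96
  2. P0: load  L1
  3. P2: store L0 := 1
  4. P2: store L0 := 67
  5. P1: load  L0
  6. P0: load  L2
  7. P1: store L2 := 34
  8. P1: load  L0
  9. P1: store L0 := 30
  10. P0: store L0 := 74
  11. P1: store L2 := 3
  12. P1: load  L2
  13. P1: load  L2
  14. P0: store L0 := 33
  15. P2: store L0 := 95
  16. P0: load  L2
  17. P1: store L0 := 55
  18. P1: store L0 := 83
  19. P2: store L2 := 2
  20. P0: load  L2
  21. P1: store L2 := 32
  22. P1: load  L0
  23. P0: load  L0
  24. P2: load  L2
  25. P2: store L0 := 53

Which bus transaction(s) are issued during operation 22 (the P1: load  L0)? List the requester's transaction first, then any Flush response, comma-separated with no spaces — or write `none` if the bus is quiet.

1. P2: store L0 := 96  bus=[BusRdX]  L0: P0=I P1=I P2=M  mem[L0]=20
2. P0: load  L1  bus=[BusRd]  L1: P0=E P1=I P2=I  mem[L1]=60
3. P2: store L0 := 1  bus=[-]  L0: P0=I P1=I P2=M  mem[L0]=20
4. P2: store L0 := 67  bus=[-]  L0: P0=I P1=I P2=M  mem[L0]=20
5. P1: load  L0  bus=[BusRd,Flush]  L0: P0=I P1=S P2=S  mem[L0]=67
6. P0: load  L2  bus=[BusRd]  L2: P0=E P1=I P2=I  mem[L2]=20
7. P1: store L2 := 34  bus=[BusRdX]  L2: P0=I P1=M P2=I  mem[L2]=20
8. P1: load  L0  bus=[-]  L0: P0=I P1=S P2=S  mem[L0]=67
9. P1: store L0 := 30  bus=[BusUpgr]  L0: P0=I P1=M P2=I  mem[L0]=67
10. P0: store L0 := 74  bus=[BusRdX,Flush]  L0: P0=M P1=I P2=I  mem[L0]=30
11. P1: store L2 := 3  bus=[-]  L2: P0=I P1=M P2=I  mem[L2]=20
12. P1: load  L2  bus=[-]  L2: P0=I P1=M P2=I  mem[L2]=20
13. P1: load  L2  bus=[-]  L2: P0=I P1=M P2=I  mem[L2]=20
14. P0: store L0 := 33  bus=[-]  L0: P0=M P1=I P2=I  mem[L0]=30
15. P2: store L0 := 95  bus=[BusRdX,Flush]  L0: P0=I P1=I P2=M  mem[L0]=33
16. P0: load  L2  bus=[BusRd,Flush]  L2: P0=S P1=S P2=I  mem[L2]=3
17. P1: store L0 := 55  bus=[BusRdX,Flush]  L0: P0=I P1=M P2=I  mem[L0]=95
18. P1: store L0 := 83  bus=[-]  L0: P0=I P1=M P2=I  mem[L0]=95
19. P2: store L2 := 2  bus=[BusRdX]  L2: P0=I P1=I P2=M  mem[L2]=3
20. P0: load  L2  bus=[BusRd,Flush]  L2: P0=S P1=I P2=S  mem[L2]=2
21. P1: store L2 := 32  bus=[BusRdX]  L2: P0=I P1=M P2=I  mem[L2]=2
22. P1: load  L0  bus=[-]  L0: P0=I P1=M P2=I  mem[L0]=95
23. P0: load  L0  bus=[BusRd,Flush]  L0: P0=S P1=S P2=I  mem[L0]=83
24. P2: load  L2  bus=[BusRd,Flush]  L2: P0=I P1=S P2=S  mem[L2]=32
25. P2: store L0 := 53  bus=[BusRdX]  L0: P0=I P1=I P2=M  mem[L0]=83

bus = none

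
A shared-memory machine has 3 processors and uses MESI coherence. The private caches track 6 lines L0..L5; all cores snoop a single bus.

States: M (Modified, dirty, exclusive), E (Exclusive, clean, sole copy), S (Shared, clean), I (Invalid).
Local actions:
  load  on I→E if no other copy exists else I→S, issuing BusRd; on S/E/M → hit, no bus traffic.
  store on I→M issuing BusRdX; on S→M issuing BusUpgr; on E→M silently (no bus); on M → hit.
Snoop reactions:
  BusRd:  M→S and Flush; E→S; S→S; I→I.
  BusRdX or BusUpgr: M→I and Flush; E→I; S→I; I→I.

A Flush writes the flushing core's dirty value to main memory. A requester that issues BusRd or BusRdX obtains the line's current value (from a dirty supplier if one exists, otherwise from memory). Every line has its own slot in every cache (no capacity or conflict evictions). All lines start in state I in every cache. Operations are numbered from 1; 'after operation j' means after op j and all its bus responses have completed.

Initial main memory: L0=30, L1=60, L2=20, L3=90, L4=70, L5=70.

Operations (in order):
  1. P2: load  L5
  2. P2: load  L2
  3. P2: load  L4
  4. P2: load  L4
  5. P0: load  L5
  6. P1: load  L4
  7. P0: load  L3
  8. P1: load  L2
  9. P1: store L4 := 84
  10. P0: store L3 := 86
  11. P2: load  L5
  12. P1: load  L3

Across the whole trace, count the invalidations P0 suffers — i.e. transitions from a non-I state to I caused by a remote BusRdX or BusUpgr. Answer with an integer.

invalidations = 0

[1] P2: load  L5 | P0:I, P1:I, P2:E(70) | bus: BusRd
[2] P2: load  L2 | P0:I, P1:I, P2:E(20) | bus: BusRd
[3] P2: load  L4 | P0:I, P1:I, P2:E(70) | bus: BusRd
[4] P2: load  L4 | P0:I, P1:I, P2:E(70) | bus: none
[5] P0: load  L5 | P0:S(70), P1:I, P2:S(70) | bus: BusRd
[6] P1: load  L4 | P0:I, P1:S(70), P2:S(70) | bus: BusRd
[7] P0: load  L3 | P0:E(90), P1:I, P2:I | bus: BusRd
[8] P1: load  L2 | P0:I, P1:S(20), P2:S(20) | bus: BusRd
[9] P1: store L4 := 84 | P0:I, P1:M(84), P2:I | bus: BusUpgr
[10] P0: store L3 := 86 | P0:M(86), P1:I, P2:I | bus: none
[11] P2: load  L5 | P0:S(70), P1:I, P2:S(70) | bus: none
[12] P1: load  L3 | P0:S(86), P1:S(86), P2:I | bus: BusRd,Flush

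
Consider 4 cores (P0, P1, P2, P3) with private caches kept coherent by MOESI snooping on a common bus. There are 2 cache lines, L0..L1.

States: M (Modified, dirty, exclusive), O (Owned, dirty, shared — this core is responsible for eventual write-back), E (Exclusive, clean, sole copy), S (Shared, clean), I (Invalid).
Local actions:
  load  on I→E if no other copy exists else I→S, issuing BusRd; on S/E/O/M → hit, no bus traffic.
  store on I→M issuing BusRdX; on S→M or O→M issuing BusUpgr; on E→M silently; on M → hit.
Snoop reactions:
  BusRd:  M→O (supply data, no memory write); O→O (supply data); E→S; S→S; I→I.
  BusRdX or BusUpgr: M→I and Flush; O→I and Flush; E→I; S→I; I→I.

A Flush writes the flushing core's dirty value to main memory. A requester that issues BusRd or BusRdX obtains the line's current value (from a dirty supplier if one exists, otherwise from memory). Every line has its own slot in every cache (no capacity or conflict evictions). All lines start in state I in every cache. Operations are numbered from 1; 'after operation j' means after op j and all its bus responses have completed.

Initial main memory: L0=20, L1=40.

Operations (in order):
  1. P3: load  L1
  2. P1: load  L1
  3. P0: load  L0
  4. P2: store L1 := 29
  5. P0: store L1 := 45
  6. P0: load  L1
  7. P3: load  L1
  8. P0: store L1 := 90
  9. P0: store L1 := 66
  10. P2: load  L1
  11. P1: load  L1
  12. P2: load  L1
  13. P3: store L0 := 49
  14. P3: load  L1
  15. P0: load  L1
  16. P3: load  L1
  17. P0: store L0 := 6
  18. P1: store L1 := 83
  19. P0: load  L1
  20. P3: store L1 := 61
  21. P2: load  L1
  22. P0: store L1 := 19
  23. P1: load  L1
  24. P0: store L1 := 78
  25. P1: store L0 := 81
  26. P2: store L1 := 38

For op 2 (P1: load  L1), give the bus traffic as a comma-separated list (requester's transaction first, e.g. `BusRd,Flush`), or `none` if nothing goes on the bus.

bus = BusRd

step 1: P3: load  L1  ⟶  IIIE  (L1)  txn=BusRd  M[L1]=40
step 2: P1: load  L1  ⟶  ISIS  (L1)  txn=BusRd  M[L1]=40
step 3: P0: load  L0  ⟶  EIII  (L0)  txn=BusRd  M[L0]=20
step 4: P2: store L1 := 29  ⟶  IIMI  (L1)  txn=BusRdX  M[L1]=40
step 5: P0: store L1 := 45  ⟶  MIII  (L1)  txn=BusRdX+Flush  M[L1]=29
step 6: P0: load  L1  ⟶  MIII  (L1)  txn=∅  M[L1]=29
step 7: P3: load  L1  ⟶  OIIS  (L1)  txn=BusRd  M[L1]=29
step 8: P0: store L1 := 90  ⟶  MIII  (L1)  txn=BusUpgr  M[L1]=29
step 9: P0: store L1 := 66  ⟶  MIII  (L1)  txn=∅  M[L1]=29
step 10: P2: load  L1  ⟶  OISI  (L1)  txn=BusRd  M[L1]=29
step 11: P1: load  L1  ⟶  OSSI  (L1)  txn=BusRd  M[L1]=29
step 12: P2: load  L1  ⟶  OSSI  (L1)  txn=∅  M[L1]=29
step 13: P3: store L0 := 49  ⟶  IIIM  (L0)  txn=BusRdX  M[L0]=20
step 14: P3: load  L1  ⟶  OSSS  (L1)  txn=BusRd  M[L1]=29
step 15: P0: load  L1  ⟶  OSSS  (L1)  txn=∅  M[L1]=29
step 16: P3: load  L1  ⟶  OSSS  (L1)  txn=∅  M[L1]=29
step 17: P0: store L0 := 6  ⟶  MIII  (L0)  txn=BusRdX+Flush  M[L0]=49
step 18: P1: store L1 := 83  ⟶  IMII  (L1)  txn=BusUpgr+Flush  M[L1]=66
step 19: P0: load  L1  ⟶  SOII  (L1)  txn=BusRd  M[L1]=66
step 20: P3: store L1 := 61  ⟶  IIIM  (L1)  txn=BusRdX+Flush  M[L1]=83
step 21: P2: load  L1  ⟶  IISO  (L1)  txn=BusRd  M[L1]=83
step 22: P0: store L1 := 19  ⟶  MIII  (L1)  txn=BusRdX+Flush  M[L1]=61
step 23: P1: load  L1  ⟶  OSII  (L1)  txn=BusRd  M[L1]=61
step 24: P0: store L1 := 78  ⟶  MIII  (L1)  txn=BusUpgr  M[L1]=61
step 25: P1: store L0 := 81  ⟶  IMII  (L0)  txn=BusRdX+Flush  M[L0]=6
step 26: P2: store L1 := 38  ⟶  IIMI  (L1)  txn=BusRdX+Flush  M[L1]=78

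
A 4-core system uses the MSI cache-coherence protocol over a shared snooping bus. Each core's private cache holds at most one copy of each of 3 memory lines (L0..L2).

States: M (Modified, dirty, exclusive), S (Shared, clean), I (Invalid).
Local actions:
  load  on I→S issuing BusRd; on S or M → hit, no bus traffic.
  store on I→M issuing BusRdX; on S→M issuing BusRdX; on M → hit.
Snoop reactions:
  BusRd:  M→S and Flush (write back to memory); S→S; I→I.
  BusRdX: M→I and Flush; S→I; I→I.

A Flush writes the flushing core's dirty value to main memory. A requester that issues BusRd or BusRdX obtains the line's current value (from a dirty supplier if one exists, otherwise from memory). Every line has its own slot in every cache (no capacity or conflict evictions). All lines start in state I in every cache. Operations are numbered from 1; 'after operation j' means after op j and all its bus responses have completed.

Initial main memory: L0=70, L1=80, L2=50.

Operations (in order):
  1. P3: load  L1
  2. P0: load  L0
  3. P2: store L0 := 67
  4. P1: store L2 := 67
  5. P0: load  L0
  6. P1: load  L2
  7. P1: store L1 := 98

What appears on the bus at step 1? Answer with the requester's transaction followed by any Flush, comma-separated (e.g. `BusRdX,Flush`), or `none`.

  op1 P3: load  L1 → I/I/I/S on L1; bus BusRd; mem=80
  op2 P0: load  L0 → S/I/I/I on L0; bus BusRd; mem=70
  op3 P2: store L0 := 67 → I/I/M/I on L0; bus BusRdX; mem=70
  op4 P1: store L2 := 67 → I/M/I/I on L2; bus BusRdX; mem=50
  op5 P0: load  L0 → S/I/S/I on L0; bus BusRd Flush; mem=67
  op6 P1: load  L2 → I/M/I/I on L2; bus (none); mem=50
  op7 P1: store L1 := 98 → I/M/I/I on L1; bus BusRdX; mem=80

bus = BusRd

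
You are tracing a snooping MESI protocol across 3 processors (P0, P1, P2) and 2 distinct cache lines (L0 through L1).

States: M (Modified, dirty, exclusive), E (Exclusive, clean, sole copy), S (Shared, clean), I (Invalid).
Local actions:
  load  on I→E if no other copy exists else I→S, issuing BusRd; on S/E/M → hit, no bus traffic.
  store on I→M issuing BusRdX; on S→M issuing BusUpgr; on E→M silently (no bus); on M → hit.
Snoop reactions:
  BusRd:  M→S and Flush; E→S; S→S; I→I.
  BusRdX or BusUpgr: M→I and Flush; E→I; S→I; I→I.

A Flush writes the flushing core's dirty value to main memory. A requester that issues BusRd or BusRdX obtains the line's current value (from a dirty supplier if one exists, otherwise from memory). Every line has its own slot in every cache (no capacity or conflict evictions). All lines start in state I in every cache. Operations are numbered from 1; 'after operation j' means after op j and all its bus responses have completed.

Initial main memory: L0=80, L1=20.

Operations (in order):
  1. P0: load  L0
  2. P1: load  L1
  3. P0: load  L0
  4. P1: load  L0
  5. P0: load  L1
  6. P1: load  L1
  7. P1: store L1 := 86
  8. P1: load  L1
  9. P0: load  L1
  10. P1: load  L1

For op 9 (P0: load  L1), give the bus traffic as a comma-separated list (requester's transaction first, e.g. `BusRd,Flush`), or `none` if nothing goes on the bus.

bus = BusRd,Flush

  op1 P0: load  L0 → E/I/I on L0; bus BusRd; mem=80
  op2 P1: load  L1 → I/E/I on L1; bus BusRd; mem=20
  op3 P0: load  L0 → E/I/I on L0; bus (none); mem=80
  op4 P1: load  L0 → S/S/I on L0; bus BusRd; mem=80
  op5 P0: load  L1 → S/S/I on L1; bus BusRd; mem=20
  op6 P1: load  L1 → S/S/I on L1; bus (none); mem=20
  op7 P1: store L1 := 86 → I/M/I on L1; bus BusUpgr; mem=20
  op8 P1: load  L1 → I/M/I on L1; bus (none); mem=20
  op9 P0: load  L1 → S/S/I on L1; bus BusRd Flush; mem=86
  op10 P1: load  L1 → S/S/I on L1; bus (none); mem=86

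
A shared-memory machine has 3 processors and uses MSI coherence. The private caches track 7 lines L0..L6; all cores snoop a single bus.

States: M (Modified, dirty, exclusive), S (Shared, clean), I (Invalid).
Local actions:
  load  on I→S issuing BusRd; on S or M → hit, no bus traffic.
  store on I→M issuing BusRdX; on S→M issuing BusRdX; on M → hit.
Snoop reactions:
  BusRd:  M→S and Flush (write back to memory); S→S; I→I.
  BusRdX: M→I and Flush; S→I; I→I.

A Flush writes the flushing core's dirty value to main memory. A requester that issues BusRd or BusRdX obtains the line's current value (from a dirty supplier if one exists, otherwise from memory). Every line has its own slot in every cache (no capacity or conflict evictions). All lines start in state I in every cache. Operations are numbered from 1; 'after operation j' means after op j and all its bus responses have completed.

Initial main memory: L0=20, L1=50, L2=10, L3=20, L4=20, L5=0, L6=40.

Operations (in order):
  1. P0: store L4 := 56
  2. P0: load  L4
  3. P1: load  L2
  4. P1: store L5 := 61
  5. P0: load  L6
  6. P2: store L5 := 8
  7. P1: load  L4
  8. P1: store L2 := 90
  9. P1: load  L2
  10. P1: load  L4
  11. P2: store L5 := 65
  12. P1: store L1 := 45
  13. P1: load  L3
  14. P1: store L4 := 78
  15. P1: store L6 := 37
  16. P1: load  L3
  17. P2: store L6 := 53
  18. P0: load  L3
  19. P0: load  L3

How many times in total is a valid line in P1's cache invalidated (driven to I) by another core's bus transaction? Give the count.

[1] P0: store L4 := 56 | P0:M(56), P1:I, P2:I | bus: BusRdX
[2] P0: load  L4 | P0:M(56), P1:I, P2:I | bus: none
[3] P1: load  L2 | P0:I, P1:S(10), P2:I | bus: BusRd
[4] P1: store L5 := 61 | P0:I, P1:M(61), P2:I | bus: BusRdX
[5] P0: load  L6 | P0:S(40), P1:I, P2:I | bus: BusRd
[6] P2: store L5 := 8 | P0:I, P1:I, P2:M(8) | bus: BusRdX,Flush
[7] P1: load  L4 | P0:S(56), P1:S(56), P2:I | bus: BusRd,Flush
[8] P1: store L2 := 90 | P0:I, P1:M(90), P2:I | bus: BusRdX
[9] P1: load  L2 | P0:I, P1:M(90), P2:I | bus: none
[10] P1: load  L4 | P0:S(56), P1:S(56), P2:I | bus: none
[11] P2: store L5 := 65 | P0:I, P1:I, P2:M(65) | bus: none
[12] P1: store L1 := 45 | P0:I, P1:M(45), P2:I | bus: BusRdX
[13] P1: load  L3 | P0:I, P1:S(20), P2:I | bus: BusRd
[14] P1: store L4 := 78 | P0:I, P1:M(78), P2:I | bus: BusRdX
[15] P1: store L6 := 37 | P0:I, P1:M(37), P2:I | bus: BusRdX
[16] P1: load  L3 | P0:I, P1:S(20), P2:I | bus: none
[17] P2: store L6 := 53 | P0:I, P1:I, P2:M(53) | bus: BusRdX,Flush
[18] P0: load  L3 | P0:S(20), P1:S(20), P2:I | bus: BusRd
[19] P0: load  L3 | P0:S(20), P1:S(20), P2:I | bus: none

invalidations = 2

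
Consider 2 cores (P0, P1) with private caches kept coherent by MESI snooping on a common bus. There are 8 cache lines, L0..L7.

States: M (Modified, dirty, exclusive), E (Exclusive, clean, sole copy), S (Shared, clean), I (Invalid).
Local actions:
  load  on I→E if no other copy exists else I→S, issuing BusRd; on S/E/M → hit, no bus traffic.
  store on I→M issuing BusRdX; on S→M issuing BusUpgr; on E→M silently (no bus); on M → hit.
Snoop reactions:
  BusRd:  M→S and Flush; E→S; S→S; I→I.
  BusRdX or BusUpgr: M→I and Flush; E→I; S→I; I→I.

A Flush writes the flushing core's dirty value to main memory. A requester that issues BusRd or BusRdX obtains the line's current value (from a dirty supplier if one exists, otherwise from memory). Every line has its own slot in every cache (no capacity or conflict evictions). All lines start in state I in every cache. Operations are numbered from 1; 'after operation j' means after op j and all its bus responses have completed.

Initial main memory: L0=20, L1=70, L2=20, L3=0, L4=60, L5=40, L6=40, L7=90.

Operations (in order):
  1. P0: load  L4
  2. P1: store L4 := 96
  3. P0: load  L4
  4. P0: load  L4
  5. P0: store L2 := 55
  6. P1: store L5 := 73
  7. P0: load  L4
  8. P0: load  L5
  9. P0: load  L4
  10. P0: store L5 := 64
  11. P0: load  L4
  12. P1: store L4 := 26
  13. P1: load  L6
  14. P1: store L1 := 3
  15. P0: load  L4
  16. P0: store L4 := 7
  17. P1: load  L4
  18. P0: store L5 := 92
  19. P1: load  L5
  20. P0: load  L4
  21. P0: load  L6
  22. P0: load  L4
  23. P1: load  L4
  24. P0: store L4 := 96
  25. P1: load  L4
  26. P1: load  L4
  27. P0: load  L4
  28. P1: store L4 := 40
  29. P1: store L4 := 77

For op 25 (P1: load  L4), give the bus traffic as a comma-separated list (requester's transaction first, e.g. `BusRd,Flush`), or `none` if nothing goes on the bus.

bus = BusRd,Flush

1. P0: load  L4  bus=[BusRd]  L4: P0=E P1=I  mem[L4]=60
2. P1: store L4 := 96  bus=[BusRdX]  L4: P0=I P1=M  mem[L4]=60
3. P0: load  L4  bus=[BusRd,Flush]  L4: P0=S P1=S  mem[L4]=96
4. P0: load  L4  bus=[-]  L4: P0=S P1=S  mem[L4]=96
5. P0: store L2 := 55  bus=[BusRdX]  L2: P0=M P1=I  mem[L2]=20
6. P1: store L5 := 73  bus=[BusRdX]  L5: P0=I P1=M  mem[L5]=40
7. P0: load  L4  bus=[-]  L4: P0=S P1=S  mem[L4]=96
8. P0: load  L5  bus=[BusRd,Flush]  L5: P0=S P1=S  mem[L5]=73
9. P0: load  L4  bus=[-]  L4: P0=S P1=S  mem[L4]=96
10. P0: store L5 := 64  bus=[BusUpgr]  L5: P0=M P1=I  mem[L5]=73
11. P0: load  L4  bus=[-]  L4: P0=S P1=S  mem[L4]=96
12. P1: store L4 := 26  bus=[BusUpgr]  L4: P0=I P1=M  mem[L4]=96
13. P1: load  L6  bus=[BusRd]  L6: P0=I P1=E  mem[L6]=40
14. P1: store L1 := 3  bus=[BusRdX]  L1: P0=I P1=M  mem[L1]=70
15. P0: load  L4  bus=[BusRd,Flush]  L4: P0=S P1=S  mem[L4]=26
16. P0: store L4 := 7  bus=[BusUpgr]  L4: P0=M P1=I  mem[L4]=26
17. P1: load  L4  bus=[BusRd,Flush]  L4: P0=S P1=S  mem[L4]=7
18. P0: store L5 := 92  bus=[-]  L5: P0=M P1=I  mem[L5]=73
19. P1: load  L5  bus=[BusRd,Flush]  L5: P0=S P1=S  mem[L5]=92
20. P0: load  L4  bus=[-]  L4: P0=S P1=S  mem[L4]=7
21. P0: load  L6  bus=[BusRd]  L6: P0=S P1=S  mem[L6]=40
22. P0: load  L4  bus=[-]  L4: P0=S P1=S  mem[L4]=7
23. P1: load  L4  bus=[-]  L4: P0=S P1=S  mem[L4]=7
24. P0: store L4 := 96  bus=[BusUpgr]  L4: P0=M P1=I  mem[L4]=7
25. P1: load  L4  bus=[BusRd,Flush]  L4: P0=S P1=S  mem[L4]=96
26. P1: load  L4  bus=[-]  L4: P0=S P1=S  mem[L4]=96
27. P0: load  L4  bus=[-]  L4: P0=S P1=S  mem[L4]=96
28. P1: store L4 := 40  bus=[BusUpgr]  L4: P0=I P1=M  mem[L4]=96
29. P1: store L4 := 77  bus=[-]  L4: P0=I P1=M  mem[L4]=96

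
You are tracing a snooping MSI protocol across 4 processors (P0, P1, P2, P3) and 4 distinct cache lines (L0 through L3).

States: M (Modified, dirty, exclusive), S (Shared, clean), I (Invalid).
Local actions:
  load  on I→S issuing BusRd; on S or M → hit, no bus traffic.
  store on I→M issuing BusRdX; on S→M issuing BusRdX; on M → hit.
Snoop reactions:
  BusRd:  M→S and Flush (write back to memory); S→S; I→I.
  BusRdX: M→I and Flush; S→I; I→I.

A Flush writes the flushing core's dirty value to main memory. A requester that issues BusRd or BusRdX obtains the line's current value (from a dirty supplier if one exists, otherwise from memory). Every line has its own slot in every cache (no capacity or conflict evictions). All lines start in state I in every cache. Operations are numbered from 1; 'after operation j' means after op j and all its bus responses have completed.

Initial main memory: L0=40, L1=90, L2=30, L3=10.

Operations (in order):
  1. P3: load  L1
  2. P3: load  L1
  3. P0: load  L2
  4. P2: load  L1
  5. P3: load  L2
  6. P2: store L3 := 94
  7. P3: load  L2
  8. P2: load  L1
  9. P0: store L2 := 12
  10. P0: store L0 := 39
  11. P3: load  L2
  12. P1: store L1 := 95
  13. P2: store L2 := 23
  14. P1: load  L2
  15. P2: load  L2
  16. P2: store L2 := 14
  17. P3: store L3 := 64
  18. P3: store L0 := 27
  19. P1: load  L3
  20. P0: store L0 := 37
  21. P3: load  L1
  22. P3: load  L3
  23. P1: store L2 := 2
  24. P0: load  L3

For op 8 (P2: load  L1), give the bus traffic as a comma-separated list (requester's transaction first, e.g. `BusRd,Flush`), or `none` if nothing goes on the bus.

bus = none

  op1 P3: load  L1 → I/I/I/S on L1; bus BusRd; mem=90
  op2 P3: load  L1 → I/I/I/S on L1; bus (none); mem=90
  op3 P0: load  L2 → S/I/I/I on L2; bus BusRd; mem=30
  op4 P2: load  L1 → I/I/S/S on L1; bus BusRd; mem=90
  op5 P3: load  L2 → S/I/I/S on L2; bus BusRd; mem=30
  op6 P2: store L3 := 94 → I/I/M/I on L3; bus BusRdX; mem=10
  op7 P3: load  L2 → S/I/I/S on L2; bus (none); mem=30
  op8 P2: load  L1 → I/I/S/S on L1; bus (none); mem=90
  op9 P0: store L2 := 12 → M/I/I/I on L2; bus BusRdX; mem=30
  op10 P0: store L0 := 39 → M/I/I/I on L0; bus BusRdX; mem=40
  op11 P3: load  L2 → S/I/I/S on L2; bus BusRd Flush; mem=12
  op12 P1: store L1 := 95 → I/M/I/I on L1; bus BusRdX; mem=90
  op13 P2: store L2 := 23 → I/I/M/I on L2; bus BusRdX; mem=12
  op14 P1: load  L2 → I/S/S/I on L2; bus BusRd Flush; mem=23
  op15 P2: load  L2 → I/S/S/I on L2; bus (none); mem=23
  op16 P2: store L2 := 14 → I/I/M/I on L2; bus BusRdX; mem=23
  op17 P3: store L3 := 64 → I/I/I/M on L3; bus BusRdX Flush; mem=94
  op18 P3: store L0 := 27 → I/I/I/M on L0; bus BusRdX Flush; mem=39
  op19 P1: load  L3 → I/S/I/S on L3; bus BusRd Flush; mem=64
  op20 P0: store L0 := 37 → M/I/I/I on L0; bus BusRdX Flush; mem=27
  op21 P3: load  L1 → I/S/I/S on L1; bus BusRd Flush; mem=95
  op22 P3: load  L3 → I/S/I/S on L3; bus (none); mem=64
  op23 P1: store L2 := 2 → I/M/I/I on L2; bus BusRdX Flush; mem=14
  op24 P0: load  L3 → S/S/I/S on L3; bus BusRd; mem=64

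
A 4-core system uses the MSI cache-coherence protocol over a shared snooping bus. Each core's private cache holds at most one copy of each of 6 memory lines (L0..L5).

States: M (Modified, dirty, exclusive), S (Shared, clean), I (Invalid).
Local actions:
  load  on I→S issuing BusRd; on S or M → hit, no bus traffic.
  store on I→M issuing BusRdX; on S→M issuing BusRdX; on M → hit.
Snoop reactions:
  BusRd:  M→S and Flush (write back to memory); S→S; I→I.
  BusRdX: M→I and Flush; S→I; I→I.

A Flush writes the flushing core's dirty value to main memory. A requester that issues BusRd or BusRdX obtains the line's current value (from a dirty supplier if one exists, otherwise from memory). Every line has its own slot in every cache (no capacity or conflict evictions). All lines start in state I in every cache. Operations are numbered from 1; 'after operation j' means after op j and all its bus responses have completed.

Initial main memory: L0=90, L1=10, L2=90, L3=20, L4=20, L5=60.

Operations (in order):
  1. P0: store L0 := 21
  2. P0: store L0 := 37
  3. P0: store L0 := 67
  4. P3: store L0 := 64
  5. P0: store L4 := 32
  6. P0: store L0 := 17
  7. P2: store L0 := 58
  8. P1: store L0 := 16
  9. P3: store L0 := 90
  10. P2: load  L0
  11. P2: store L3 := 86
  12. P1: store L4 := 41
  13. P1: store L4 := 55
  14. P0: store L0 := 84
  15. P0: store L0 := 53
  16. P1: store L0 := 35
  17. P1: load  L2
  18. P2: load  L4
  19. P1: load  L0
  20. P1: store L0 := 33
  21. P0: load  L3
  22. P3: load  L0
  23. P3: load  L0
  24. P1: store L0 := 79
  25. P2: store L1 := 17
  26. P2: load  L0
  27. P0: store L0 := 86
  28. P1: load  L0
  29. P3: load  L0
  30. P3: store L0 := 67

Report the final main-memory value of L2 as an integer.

memory[L2] = 90

  op1 P0: store L0 := 21 → M/I/I/I on L0; bus BusRdX; mem=90
  op2 P0: store L0 := 37 → M/I/I/I on L0; bus (none); mem=90
  op3 P0: store L0 := 67 → M/I/I/I on L0; bus (none); mem=90
  op4 P3: store L0 := 64 → I/I/I/M on L0; bus BusRdX Flush; mem=67
  op5 P0: store L4 := 32 → M/I/I/I on L4; bus BusRdX; mem=20
  op6 P0: store L0 := 17 → M/I/I/I on L0; bus BusRdX Flush; mem=64
  op7 P2: store L0 := 58 → I/I/M/I on L0; bus BusRdX Flush; mem=17
  op8 P1: store L0 := 16 → I/M/I/I on L0; bus BusRdX Flush; mem=58
  op9 P3: store L0 := 90 → I/I/I/M on L0; bus BusRdX Flush; mem=16
  op10 P2: load  L0 → I/I/S/S on L0; bus BusRd Flush; mem=90
  op11 P2: store L3 := 86 → I/I/M/I on L3; bus BusRdX; mem=20
  op12 P1: store L4 := 41 → I/M/I/I on L4; bus BusRdX Flush; mem=32
  op13 P1: store L4 := 55 → I/M/I/I on L4; bus (none); mem=32
  op14 P0: store L0 := 84 → M/I/I/I on L0; bus BusRdX; mem=90
  op15 P0: store L0 := 53 → M/I/I/I on L0; bus (none); mem=90
  op16 P1: store L0 := 35 → I/M/I/I on L0; bus BusRdX Flush; mem=53
  op17 P1: load  L2 → I/S/I/I on L2; bus BusRd; mem=90
  op18 P2: load  L4 → I/S/S/I on L4; bus BusRd Flush; mem=55
  op19 P1: load  L0 → I/M/I/I on L0; bus (none); mem=53
  op20 P1: store L0 := 33 → I/M/I/I on L0; bus (none); mem=53
  op21 P0: load  L3 → S/I/S/I on L3; bus BusRd Flush; mem=86
  op22 P3: load  L0 → I/S/I/S on L0; bus BusRd Flush; mem=33
  op23 P3: load  L0 → I/S/I/S on L0; bus (none); mem=33
  op24 P1: store L0 := 79 → I/M/I/I on L0; bus BusRdX; mem=33
  op25 P2: store L1 := 17 → I/I/M/I on L1; bus BusRdX; mem=10
  op26 P2: load  L0 → I/S/S/I on L0; bus BusRd Flush; mem=79
  op27 P0: store L0 := 86 → M/I/I/I on L0; bus BusRdX; mem=79
  op28 P1: load  L0 → S/S/I/I on L0; bus BusRd Flush; mem=86
  op29 P3: load  L0 → S/S/I/S on L0; bus BusRd; mem=86
  op30 P3: store L0 := 67 → I/I/I/M on L0; bus BusRdX; mem=86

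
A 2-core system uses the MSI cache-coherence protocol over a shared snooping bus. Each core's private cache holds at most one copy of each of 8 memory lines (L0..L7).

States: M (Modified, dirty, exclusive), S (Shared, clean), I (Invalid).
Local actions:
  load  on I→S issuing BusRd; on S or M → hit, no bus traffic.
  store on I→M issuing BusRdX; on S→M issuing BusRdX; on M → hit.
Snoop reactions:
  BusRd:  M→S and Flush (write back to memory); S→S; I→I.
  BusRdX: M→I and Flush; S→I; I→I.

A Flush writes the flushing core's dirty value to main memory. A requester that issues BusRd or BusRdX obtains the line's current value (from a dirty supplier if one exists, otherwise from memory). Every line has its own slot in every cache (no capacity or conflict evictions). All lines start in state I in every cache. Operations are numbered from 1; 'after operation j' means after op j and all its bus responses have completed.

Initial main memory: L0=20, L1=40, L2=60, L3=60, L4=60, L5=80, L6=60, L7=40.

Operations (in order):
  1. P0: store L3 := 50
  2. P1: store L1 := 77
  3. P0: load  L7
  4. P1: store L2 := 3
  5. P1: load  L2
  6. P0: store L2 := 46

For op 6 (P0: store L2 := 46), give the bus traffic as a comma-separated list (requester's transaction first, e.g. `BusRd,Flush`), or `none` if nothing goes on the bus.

step 1: P0: store L3 := 50  ⟶  MI  (L3)  txn=BusRdX  M[L3]=60
step 2: P1: store L1 := 77  ⟶  IM  (L1)  txn=BusRdX  M[L1]=40
step 3: P0: load  L7  ⟶  SI  (L7)  txn=BusRd  M[L7]=40
step 4: P1: store L2 := 3  ⟶  IM  (L2)  txn=BusRdX  M[L2]=60
step 5: P1: load  L2  ⟶  IM  (L2)  txn=∅  M[L2]=60
step 6: P0: store L2 := 46  ⟶  MI  (L2)  txn=BusRdX+Flush  M[L2]=3

bus = BusRdX,Flush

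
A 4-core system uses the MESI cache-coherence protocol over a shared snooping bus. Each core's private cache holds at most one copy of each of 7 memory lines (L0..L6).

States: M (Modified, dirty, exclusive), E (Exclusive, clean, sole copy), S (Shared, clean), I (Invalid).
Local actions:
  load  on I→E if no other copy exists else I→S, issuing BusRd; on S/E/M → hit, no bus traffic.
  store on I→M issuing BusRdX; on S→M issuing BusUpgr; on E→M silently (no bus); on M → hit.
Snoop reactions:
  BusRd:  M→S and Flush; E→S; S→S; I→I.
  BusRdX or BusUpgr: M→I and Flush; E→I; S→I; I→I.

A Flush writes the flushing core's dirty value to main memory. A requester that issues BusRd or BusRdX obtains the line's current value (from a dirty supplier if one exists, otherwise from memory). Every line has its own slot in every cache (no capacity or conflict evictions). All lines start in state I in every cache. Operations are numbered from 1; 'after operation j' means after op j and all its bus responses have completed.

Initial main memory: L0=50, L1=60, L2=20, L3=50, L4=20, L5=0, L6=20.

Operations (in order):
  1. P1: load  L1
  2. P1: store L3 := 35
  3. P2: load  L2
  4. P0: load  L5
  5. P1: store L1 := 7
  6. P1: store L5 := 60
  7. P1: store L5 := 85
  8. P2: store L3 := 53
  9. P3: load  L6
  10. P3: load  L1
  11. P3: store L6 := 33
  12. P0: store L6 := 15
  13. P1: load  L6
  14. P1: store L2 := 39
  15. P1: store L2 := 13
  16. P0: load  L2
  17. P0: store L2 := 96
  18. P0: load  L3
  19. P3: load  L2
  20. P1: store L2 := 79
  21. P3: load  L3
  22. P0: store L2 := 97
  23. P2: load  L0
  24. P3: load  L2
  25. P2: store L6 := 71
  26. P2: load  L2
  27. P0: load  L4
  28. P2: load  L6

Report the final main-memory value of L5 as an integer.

  op1 P1: load  L1 → I/E/I/I on L1; bus BusRd; mem=60
  op2 P1: store L3 := 35 → I/M/I/I on L3; bus BusRdX; mem=50
  op3 P2: load  L2 → I/I/E/I on L2; bus BusRd; mem=20
  op4 P0: load  L5 → E/I/I/I on L5; bus BusRd; mem=0
  op5 P1: store L1 := 7 → I/M/I/I on L1; bus (none); mem=60
  op6 P1: store L5 := 60 → I/M/I/I on L5; bus BusRdX; mem=0
  op7 P1: store L5 := 85 → I/M/I/I on L5; bus (none); mem=0
  op8 P2: store L3 := 53 → I/I/M/I on L3; bus BusRdX Flush; mem=35
  op9 P3: load  L6 → I/I/I/E on L6; bus BusRd; mem=20
  op10 P3: load  L1 → I/S/I/S on L1; bus BusRd Flush; mem=7
  op11 P3: store L6 := 33 → I/I/I/M on L6; bus (none); mem=20
  op12 P0: store L6 := 15 → M/I/I/I on L6; bus BusRdX Flush; mem=33
  op13 P1: load  L6 → S/S/I/I on L6; bus BusRd Flush; mem=15
  op14 P1: store L2 := 39 → I/M/I/I on L2; bus BusRdX; mem=20
  op15 P1: store L2 := 13 → I/M/I/I on L2; bus (none); mem=20
  op16 P0: load  L2 → S/S/I/I on L2; bus BusRd Flush; mem=13
  op17 P0: store L2 := 96 → M/I/I/I on L2; bus BusUpgr; mem=13
  op18 P0: load  L3 → S/I/S/I on L3; bus BusRd Flush; mem=53
  op19 P3: load  L2 → S/I/I/S on L2; bus BusRd Flush; mem=96
  op20 P1: store L2 := 79 → I/M/I/I on L2; bus BusRdX; mem=96
  op21 P3: load  L3 → S/I/S/S on L3; bus BusRd; mem=53
  op22 P0: store L2 := 97 → M/I/I/I on L2; bus BusRdX Flush; mem=79
  op23 P2: load  L0 → I/I/E/I on L0; bus BusRd; mem=50
  op24 P3: load  L2 → S/I/I/S on L2; bus BusRd Flush; mem=97
  op25 P2: store L6 := 71 → I/I/M/I on L6; bus BusRdX; mem=15
  op26 P2: load  L2 → S/I/S/S on L2; bus BusRd; mem=97
  op27 P0: load  L4 → E/I/I/I on L4; bus BusRd; mem=20
  op28 P2: load  L6 → I/I/M/I on L6; bus (none); mem=15

memory[L5] = 0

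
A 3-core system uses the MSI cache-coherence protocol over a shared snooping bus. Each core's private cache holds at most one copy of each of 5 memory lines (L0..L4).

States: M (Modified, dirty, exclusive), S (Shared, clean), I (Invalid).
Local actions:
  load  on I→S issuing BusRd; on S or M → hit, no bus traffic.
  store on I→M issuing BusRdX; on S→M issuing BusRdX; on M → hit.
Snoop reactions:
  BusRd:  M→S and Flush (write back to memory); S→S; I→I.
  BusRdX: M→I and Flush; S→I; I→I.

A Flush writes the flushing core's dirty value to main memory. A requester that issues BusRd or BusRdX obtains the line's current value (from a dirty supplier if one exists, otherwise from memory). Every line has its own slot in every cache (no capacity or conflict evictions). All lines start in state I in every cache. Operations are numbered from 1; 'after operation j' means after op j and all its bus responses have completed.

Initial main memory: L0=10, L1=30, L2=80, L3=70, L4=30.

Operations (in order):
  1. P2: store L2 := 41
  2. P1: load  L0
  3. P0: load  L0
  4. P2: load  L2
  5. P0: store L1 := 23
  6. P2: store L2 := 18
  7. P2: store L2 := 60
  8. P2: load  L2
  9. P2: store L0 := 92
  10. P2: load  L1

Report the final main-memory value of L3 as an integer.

[1] P2: store L2 := 41 | P0:I, P1:I, P2:M(41) | bus: BusRdX
[2] P1: load  L0 | P0:I, P1:S(10), P2:I | bus: BusRd
[3] P0: load  L0 | P0:S(10), P1:S(10), P2:I | bus: BusRd
[4] P2: load  L2 | P0:I, P1:I, P2:M(41) | bus: none
[5] P0: store L1 := 23 | P0:M(23), P1:I, P2:I | bus: BusRdX
[6] P2: store L2 := 18 | P0:I, P1:I, P2:M(18) | bus: none
[7] P2: store L2 := 60 | P0:I, P1:I, P2:M(60) | bus: none
[8] P2: load  L2 | P0:I, P1:I, P2:M(60) | bus: none
[9] P2: store L0 := 92 | P0:I, P1:I, P2:M(92) | bus: BusRdX
[10] P2: load  L1 | P0:S(23), P1:I, P2:S(23) | bus: BusRd,Flush

memory[L3] = 70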